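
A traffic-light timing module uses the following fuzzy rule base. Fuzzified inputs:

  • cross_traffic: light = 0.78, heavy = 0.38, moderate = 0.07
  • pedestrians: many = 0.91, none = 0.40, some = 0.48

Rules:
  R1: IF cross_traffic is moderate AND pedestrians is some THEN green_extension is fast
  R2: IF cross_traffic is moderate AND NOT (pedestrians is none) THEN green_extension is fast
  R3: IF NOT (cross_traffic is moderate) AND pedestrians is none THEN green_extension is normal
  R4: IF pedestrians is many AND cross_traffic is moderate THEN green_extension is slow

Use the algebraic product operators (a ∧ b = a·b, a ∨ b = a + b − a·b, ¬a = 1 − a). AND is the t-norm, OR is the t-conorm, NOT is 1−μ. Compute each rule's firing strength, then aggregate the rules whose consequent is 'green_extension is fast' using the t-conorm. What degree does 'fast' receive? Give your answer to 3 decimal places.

R1: moderate=0.07, some=0.48; AND[a·b] → w = 0.0336
R2: moderate=0.07, ¬none=1−0.40=0.60; AND[a·b] → w = 0.0420
R3: ¬moderate=1−0.07=0.93, none=0.40; AND[a·b] → w = 0.3720
R4: many=0.91, moderate=0.07; AND[a·b] → w = 0.0637
Rules with consequent 'fast': {R1, R2} → strengths 0.0336, 0.0420
Aggregate via t-conorm [a + b − a·b]: 0.0742

0.074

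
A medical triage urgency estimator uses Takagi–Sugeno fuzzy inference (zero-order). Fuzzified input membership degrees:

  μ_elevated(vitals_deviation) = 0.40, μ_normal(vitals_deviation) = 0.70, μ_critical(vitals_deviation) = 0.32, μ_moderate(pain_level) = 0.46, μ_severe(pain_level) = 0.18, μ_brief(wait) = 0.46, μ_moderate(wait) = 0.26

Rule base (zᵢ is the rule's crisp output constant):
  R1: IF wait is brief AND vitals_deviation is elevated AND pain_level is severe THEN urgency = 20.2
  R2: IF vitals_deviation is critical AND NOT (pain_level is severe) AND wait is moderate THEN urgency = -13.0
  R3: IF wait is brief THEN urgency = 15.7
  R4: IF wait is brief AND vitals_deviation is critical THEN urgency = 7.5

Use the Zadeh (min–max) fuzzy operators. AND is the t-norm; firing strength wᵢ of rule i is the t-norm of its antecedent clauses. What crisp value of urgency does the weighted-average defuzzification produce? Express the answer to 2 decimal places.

8.10

R1 (z=20.2): brief=0.46, elevated=0.40, severe=0.18; AND[min(a, b)] → w = 0.18
R2 (z=-13.0): critical=0.32, ¬severe=1−0.18=0.82, moderate=0.26; AND[min(a, b)] → w = 0.26
R3 (z=15.7): brief=0.46 → w = 0.46
R4 (z=7.5): brief=0.46, critical=0.32; AND[min(a, b)] → w = 0.32
Weighted average = (0.18·20.2 + 0.26·-13.0 + 0.46·15.7 + 0.32·7.5) / (0.18 + 0.26 + 0.46 + 0.32)
  = 9.8780 / 1.2200 = 8.10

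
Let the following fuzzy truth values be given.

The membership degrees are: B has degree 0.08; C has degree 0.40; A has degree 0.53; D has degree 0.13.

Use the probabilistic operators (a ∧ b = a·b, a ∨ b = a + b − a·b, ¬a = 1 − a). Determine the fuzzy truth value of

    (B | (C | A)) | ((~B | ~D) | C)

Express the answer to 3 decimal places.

0.998

C | A = a + b − a·b on (0.4000, 0.5300) = 0.7180
B | (C | A) = a + b − a·b on (0.0800, 0.7180) = 0.7406
~B = 1 − 0.0800 = 0.9200
~D = 1 − 0.1300 = 0.8700
~B | ~D = a + b − a·b on (0.9200, 0.8700) = 0.9896
(~B | ~D) | C = a + b − a·b on (0.9896, 0.4000) = 0.9938
(B | (C | A)) | ((~B | ~D) | C) = a + b − a·b on (0.7406, 0.9938) = 0.9984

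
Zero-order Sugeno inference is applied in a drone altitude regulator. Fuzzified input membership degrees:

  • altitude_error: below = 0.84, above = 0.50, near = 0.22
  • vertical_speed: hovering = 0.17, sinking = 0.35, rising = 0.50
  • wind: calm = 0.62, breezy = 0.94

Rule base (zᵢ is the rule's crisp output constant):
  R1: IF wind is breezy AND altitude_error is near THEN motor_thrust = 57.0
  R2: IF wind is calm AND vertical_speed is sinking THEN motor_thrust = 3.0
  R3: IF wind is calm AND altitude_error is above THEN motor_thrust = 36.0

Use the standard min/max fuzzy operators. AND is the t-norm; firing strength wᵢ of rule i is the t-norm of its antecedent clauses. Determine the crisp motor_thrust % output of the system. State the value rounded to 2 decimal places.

29.52

R1 (z=57.0): breezy=0.94, near=0.22; AND[min(a, b)] → w = 0.22
R2 (z=3.0): calm=0.62, sinking=0.35; AND[min(a, b)] → w = 0.35
R3 (z=36.0): calm=0.62, above=0.50; AND[min(a, b)] → w = 0.50
Weighted average = (0.22·57.0 + 0.35·3.0 + 0.50·36.0) / (0.22 + 0.35 + 0.50)
  = 31.5900 / 1.0700 = 29.52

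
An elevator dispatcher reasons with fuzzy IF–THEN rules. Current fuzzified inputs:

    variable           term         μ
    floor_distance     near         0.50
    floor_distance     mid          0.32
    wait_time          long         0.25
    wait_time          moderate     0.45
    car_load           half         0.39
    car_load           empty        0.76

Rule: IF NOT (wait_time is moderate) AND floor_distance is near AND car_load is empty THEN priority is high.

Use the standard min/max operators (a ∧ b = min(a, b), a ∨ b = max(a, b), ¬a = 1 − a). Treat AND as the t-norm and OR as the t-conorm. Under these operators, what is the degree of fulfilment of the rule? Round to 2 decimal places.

0.50

firing strength: ¬moderate=1−0.45=0.55, near=0.50, empty=0.76; AND[min(a, b)] → w = 0.50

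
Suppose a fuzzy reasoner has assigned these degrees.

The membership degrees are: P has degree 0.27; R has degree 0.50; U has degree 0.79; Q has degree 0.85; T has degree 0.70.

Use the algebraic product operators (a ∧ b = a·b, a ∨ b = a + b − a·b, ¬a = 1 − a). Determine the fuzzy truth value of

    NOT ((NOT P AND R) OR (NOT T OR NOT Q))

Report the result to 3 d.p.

NOT P = 1 − 0.2700 = 0.7300
NOT P AND R = a·b on (0.7300, 0.5000) = 0.3650
NOT T = 1 − 0.7000 = 0.3000
NOT Q = 1 − 0.8500 = 0.1500
NOT T OR NOT Q = a + b − a·b on (0.3000, 0.1500) = 0.4050
(NOT P AND R) OR (NOT T OR NOT Q) = a + b − a·b on (0.3650, 0.4050) = 0.6222
NOT ((NOT P AND R) OR (NOT T OR NOT Q)) = 1 − 0.6222 = 0.3778

0.378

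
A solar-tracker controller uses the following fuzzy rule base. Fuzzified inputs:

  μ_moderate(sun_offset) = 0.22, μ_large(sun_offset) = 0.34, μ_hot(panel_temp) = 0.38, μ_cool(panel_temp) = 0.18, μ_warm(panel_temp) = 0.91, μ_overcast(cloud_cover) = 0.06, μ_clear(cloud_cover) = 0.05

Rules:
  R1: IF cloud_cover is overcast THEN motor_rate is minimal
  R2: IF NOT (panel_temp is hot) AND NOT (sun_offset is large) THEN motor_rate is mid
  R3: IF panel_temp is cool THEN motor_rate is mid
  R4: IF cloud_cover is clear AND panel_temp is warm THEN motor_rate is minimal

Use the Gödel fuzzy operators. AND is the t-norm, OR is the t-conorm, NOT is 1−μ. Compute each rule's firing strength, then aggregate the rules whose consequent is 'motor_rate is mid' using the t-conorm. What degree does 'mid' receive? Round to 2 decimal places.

0.62

R1: overcast=0.06 → w = 0.06
R2: ¬hot=1−0.38=0.62, ¬large=1−0.34=0.66; AND[min(a, b)] → w = 0.62
R3: cool=0.18 → w = 0.18
R4: clear=0.05, warm=0.91; AND[min(a, b)] → w = 0.05
Rules with consequent 'mid': {R2, R3} → strengths 0.62, 0.18
Aggregate via t-conorm [max(a, b)]: 0.62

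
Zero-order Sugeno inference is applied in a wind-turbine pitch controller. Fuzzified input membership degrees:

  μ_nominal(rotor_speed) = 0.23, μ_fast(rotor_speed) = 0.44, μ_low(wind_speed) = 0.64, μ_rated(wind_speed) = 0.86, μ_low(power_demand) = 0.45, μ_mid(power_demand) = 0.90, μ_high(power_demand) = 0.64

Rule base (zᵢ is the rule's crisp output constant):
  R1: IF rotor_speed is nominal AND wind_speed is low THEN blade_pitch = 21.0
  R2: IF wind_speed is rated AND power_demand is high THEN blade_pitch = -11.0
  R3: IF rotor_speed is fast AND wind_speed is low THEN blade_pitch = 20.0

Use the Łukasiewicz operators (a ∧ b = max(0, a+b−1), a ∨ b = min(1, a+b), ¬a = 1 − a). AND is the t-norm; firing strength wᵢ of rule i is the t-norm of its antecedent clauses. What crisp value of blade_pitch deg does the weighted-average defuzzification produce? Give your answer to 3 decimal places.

-6.724

R1 (z=21.0): nominal=0.23, low=0.64; AND[max(0, a+b−1)] → w = 0.00
R2 (z=-11.0): rated=0.86, high=0.64; AND[max(0, a+b−1)] → w = 0.50
R3 (z=20.0): fast=0.44, low=0.64; AND[max(0, a+b−1)] → w = 0.08
Weighted average = (0.00·21.0 + 0.50·-11.0 + 0.08·20.0) / (0.00 + 0.50 + 0.08)
  = -3.9000 / 0.5800 = -6.724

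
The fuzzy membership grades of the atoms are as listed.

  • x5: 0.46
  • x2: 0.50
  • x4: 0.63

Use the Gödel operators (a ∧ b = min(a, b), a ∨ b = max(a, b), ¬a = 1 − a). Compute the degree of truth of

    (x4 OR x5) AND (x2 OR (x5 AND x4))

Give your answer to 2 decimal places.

x4 OR x5 = max(a, b) on (0.63, 0.46) = 0.63
x5 AND x4 = min(a, b) on (0.46, 0.63) = 0.46
x2 OR (x5 AND x4) = max(a, b) on (0.50, 0.46) = 0.50
(x4 OR x5) AND (x2 OR (x5 AND x4)) = min(a, b) on (0.63, 0.50) = 0.50

0.50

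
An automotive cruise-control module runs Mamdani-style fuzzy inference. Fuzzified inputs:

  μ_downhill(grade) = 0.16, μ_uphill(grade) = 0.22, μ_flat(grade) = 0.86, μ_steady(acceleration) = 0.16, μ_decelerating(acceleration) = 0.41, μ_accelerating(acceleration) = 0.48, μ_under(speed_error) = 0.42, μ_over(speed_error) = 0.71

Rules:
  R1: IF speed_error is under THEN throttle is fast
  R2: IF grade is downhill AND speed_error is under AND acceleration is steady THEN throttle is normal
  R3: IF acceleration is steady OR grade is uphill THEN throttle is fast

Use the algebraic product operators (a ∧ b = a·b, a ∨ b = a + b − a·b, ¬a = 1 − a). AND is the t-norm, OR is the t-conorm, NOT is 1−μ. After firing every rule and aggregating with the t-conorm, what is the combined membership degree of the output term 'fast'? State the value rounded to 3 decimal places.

R1: under=0.42 → w = 0.4200
R2: downhill=0.16, under=0.42, steady=0.16; AND[a·b] → w = 0.0108
R3: steady=0.16, uphill=0.22; OR[a + b − a·b] → w = 0.3448
Rules with consequent 'fast': {R1, R3} → strengths 0.4200, 0.3448
Aggregate via t-conorm [a + b − a·b]: 0.6200

0.620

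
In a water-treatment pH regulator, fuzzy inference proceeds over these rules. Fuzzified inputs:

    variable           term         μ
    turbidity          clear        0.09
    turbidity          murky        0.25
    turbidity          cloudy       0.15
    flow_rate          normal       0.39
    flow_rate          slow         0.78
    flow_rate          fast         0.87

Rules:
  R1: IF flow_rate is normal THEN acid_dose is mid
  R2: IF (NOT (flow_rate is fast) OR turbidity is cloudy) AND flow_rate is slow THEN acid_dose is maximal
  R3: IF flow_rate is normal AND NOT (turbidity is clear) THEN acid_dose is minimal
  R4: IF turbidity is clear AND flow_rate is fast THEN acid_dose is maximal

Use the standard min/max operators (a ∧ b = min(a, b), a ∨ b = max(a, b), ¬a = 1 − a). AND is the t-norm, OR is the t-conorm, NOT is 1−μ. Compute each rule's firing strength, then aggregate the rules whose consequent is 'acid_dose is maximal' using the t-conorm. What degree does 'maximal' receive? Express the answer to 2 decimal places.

0.15

R1: normal=0.39 → w = 0.39
R2: (¬fast=1−0.87=0.13 OR cloudy=0.15) = 0.15; AND[min(a, b)] with slow=0.78 → w = 0.15
R3: normal=0.39, ¬clear=1−0.09=0.91; AND[min(a, b)] → w = 0.39
R4: clear=0.09, fast=0.87; AND[min(a, b)] → w = 0.09
Rules with consequent 'maximal': {R2, R4} → strengths 0.15, 0.09
Aggregate via t-conorm [max(a, b)]: 0.15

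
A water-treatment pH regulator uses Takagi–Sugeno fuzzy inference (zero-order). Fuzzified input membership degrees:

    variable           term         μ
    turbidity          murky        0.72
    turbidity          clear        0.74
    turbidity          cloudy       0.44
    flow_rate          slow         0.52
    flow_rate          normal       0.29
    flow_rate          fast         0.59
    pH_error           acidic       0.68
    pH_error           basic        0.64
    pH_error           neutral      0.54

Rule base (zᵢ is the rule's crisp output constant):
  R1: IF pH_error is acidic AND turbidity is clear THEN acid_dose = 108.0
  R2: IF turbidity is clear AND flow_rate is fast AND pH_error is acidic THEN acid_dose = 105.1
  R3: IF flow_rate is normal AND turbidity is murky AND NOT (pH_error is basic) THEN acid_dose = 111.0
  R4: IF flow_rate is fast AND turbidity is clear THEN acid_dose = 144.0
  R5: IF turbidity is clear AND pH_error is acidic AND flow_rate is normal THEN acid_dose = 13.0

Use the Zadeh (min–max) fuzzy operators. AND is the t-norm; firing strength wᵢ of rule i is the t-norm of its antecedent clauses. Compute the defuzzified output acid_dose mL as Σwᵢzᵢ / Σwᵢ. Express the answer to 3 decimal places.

105.069

R1 (z=108.0): acidic=0.68, clear=0.74; AND[min(a, b)] → w = 0.68
R2 (z=105.1): clear=0.74, fast=0.59, acidic=0.68; AND[min(a, b)] → w = 0.59
R3 (z=111.0): normal=0.29, murky=0.72, ¬basic=1−0.64=0.36; AND[min(a, b)] → w = 0.29
R4 (z=144.0): fast=0.59, clear=0.74; AND[min(a, b)] → w = 0.59
R5 (z=13.0): clear=0.74, acidic=0.68, normal=0.29; AND[min(a, b)] → w = 0.29
Weighted average = (0.68·108.0 + 0.59·105.1 + 0.29·111.0 + 0.59·144.0 + 0.29·13.0) / (0.68 + 0.59 + 0.29 + 0.59 + 0.29)
  = 256.3690 / 2.4400 = 105.069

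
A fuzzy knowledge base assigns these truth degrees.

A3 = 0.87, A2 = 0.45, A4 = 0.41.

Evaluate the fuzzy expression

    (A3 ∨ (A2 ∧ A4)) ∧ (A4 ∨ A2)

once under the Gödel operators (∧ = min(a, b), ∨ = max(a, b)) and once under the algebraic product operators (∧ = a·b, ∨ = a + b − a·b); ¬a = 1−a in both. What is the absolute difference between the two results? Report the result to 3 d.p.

0.154

Under Gödel:
  A2 ∧ A4 = min(a, b) on (0.45, 0.41) = 0.41
  A3 ∨ (A2 ∧ A4) = max(a, b) on (0.87, 0.41) = 0.87
  A4 ∨ A2 = max(a, b) on (0.41, 0.45) = 0.45
  (A3 ∨ (A2 ∧ A4)) ∧ (A4 ∨ A2) = min(a, b) on (0.87, 0.45) = 0.45
  → value = 0.4500
Under algebraic product:
  A2 ∧ A4 = a·b on (0.4500, 0.4100) = 0.1845
  A3 ∨ (A2 ∧ A4) = a + b − a·b on (0.8700, 0.1845) = 0.8940
  A4 ∨ A2 = a + b − a·b on (0.4100, 0.4500) = 0.6755
  (A3 ∨ (A2 ∧ A4)) ∧ (A4 ∨ A2) = a·b on (0.8940, 0.6755) = 0.6039
  → value = 0.6039
|0.4500 − 0.6039| = 0.154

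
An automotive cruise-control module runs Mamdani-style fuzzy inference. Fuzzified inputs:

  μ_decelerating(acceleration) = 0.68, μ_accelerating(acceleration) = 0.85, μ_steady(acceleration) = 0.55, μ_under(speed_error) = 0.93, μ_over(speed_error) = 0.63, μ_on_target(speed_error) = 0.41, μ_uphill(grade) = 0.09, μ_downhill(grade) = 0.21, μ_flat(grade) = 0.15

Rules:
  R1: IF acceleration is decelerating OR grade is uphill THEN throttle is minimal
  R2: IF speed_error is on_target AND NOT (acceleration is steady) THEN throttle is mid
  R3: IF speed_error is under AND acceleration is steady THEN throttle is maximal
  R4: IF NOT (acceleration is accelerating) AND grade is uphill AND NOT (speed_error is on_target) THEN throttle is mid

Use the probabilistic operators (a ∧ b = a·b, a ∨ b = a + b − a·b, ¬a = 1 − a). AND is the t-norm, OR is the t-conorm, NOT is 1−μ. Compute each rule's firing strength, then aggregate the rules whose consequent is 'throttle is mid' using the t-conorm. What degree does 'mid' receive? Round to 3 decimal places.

0.191

R1: decelerating=0.68, uphill=0.09; OR[a + b − a·b] → w = 0.7088
R2: on_target=0.41, ¬steady=1−0.55=0.45; AND[a·b] → w = 0.1845
R3: under=0.93, steady=0.55; AND[a·b] → w = 0.5115
R4: ¬accelerating=1−0.85=0.15, uphill=0.09, ¬on_target=1−0.41=0.59; AND[a·b] → w = 0.0080
Rules with consequent 'mid': {R2, R4} → strengths 0.1845, 0.0080
Aggregate via t-conorm [a + b − a·b]: 0.1910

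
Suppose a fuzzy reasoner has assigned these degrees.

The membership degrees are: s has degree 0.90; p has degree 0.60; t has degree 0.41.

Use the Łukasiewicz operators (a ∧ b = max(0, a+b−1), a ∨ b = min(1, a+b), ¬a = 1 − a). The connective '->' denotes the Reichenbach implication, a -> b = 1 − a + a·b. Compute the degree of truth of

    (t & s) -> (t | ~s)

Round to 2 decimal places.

0.85

t & s = max(0, a+b−1) on (0.41, 0.90) = 0.31
~s = 1 − 0.90 = 0.10
t | ~s = min(1, a+b) on (0.41, 0.10) = 0.51
(t & s) -> (t | ~s)  [Reichenbach: 1 − a + a·b] with a=0.31, b=0.51 → 0.85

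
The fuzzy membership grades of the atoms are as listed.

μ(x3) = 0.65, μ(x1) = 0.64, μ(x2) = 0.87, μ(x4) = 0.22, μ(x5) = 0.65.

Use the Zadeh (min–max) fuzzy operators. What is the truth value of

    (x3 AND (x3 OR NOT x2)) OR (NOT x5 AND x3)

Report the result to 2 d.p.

0.65

NOT x2 = 1 − 0.87 = 0.13
x3 OR NOT x2 = max(a, b) on (0.65, 0.13) = 0.65
x3 AND (x3 OR NOT x2) = min(a, b) on (0.65, 0.65) = 0.65
NOT x5 = 1 − 0.65 = 0.35
NOT x5 AND x3 = min(a, b) on (0.35, 0.65) = 0.35
(x3 AND (x3 OR NOT x2)) OR (NOT x5 AND x3) = max(a, b) on (0.65, 0.35) = 0.65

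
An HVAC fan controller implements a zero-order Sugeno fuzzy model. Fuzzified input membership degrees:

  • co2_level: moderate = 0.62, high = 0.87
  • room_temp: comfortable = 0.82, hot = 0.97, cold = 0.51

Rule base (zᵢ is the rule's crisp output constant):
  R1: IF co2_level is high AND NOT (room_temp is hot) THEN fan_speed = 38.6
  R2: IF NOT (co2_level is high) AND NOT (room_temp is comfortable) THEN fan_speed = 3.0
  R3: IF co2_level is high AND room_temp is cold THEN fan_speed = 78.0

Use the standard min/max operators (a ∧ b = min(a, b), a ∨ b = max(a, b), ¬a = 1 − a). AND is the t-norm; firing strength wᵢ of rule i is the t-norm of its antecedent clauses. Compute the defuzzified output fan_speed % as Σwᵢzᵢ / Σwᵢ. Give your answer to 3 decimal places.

61.684

R1 (z=38.6): high=0.87, ¬hot=1−0.97=0.03; AND[min(a, b)] → w = 0.03
R2 (z=3.0): ¬high=1−0.87=0.13, ¬comfortable=1−0.82=0.18; AND[min(a, b)] → w = 0.13
R3 (z=78.0): high=0.87, cold=0.51; AND[min(a, b)] → w = 0.51
Weighted average = (0.03·38.6 + 0.13·3.0 + 0.51·78.0) / (0.03 + 0.13 + 0.51)
  = 41.3280 / 0.6700 = 61.684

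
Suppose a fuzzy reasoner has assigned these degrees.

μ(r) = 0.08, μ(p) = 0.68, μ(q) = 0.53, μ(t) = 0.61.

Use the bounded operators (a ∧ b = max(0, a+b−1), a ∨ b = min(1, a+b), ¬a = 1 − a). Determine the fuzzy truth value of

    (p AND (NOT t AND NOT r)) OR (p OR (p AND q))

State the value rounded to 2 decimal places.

0.89

NOT t = 1 − 0.61 = 0.39
NOT r = 1 − 0.08 = 0.92
NOT t AND NOT r = max(0, a+b−1) on (0.39, 0.92) = 0.31
p AND (NOT t AND NOT r) = max(0, a+b−1) on (0.68, 0.31) = 0.00
p AND q = max(0, a+b−1) on (0.68, 0.53) = 0.21
p OR (p AND q) = min(1, a+b) on (0.68, 0.21) = 0.89
(p AND (NOT t AND NOT r)) OR (p OR (p AND q)) = min(1, a+b) on (0.00, 0.89) = 0.89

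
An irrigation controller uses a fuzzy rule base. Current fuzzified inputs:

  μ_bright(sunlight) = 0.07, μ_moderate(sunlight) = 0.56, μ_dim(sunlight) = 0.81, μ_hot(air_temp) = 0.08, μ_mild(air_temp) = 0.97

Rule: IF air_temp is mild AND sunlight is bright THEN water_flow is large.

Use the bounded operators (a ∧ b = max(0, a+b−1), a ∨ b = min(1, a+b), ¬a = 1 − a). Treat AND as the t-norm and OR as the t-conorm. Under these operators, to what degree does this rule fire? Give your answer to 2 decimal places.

firing strength: mild=0.97, bright=0.07; AND[max(0, a+b−1)] → w = 0.04

0.04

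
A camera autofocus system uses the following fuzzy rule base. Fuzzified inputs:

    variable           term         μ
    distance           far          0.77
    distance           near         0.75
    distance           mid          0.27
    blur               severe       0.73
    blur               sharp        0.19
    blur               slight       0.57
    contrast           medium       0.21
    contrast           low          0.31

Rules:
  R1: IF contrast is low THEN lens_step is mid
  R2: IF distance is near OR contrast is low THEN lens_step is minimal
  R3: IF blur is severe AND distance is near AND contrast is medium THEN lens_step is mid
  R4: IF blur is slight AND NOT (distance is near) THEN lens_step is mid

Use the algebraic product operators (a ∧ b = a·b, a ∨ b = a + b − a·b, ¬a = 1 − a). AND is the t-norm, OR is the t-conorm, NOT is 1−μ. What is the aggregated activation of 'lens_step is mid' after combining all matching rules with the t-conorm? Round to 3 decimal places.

0.476

R1: low=0.31 → w = 0.3100
R2: near=0.75, low=0.31; OR[a + b − a·b] → w = 0.8275
R3: severe=0.73, near=0.75, medium=0.21; AND[a·b] → w = 0.1150
R4: slight=0.57, ¬near=1−0.75=0.25; AND[a·b] → w = 0.1425
Rules with consequent 'mid': {R1, R3, R4} → strengths 0.3100, 0.1150, 0.1425
Aggregate via t-conorm [a + b − a·b]: 0.4764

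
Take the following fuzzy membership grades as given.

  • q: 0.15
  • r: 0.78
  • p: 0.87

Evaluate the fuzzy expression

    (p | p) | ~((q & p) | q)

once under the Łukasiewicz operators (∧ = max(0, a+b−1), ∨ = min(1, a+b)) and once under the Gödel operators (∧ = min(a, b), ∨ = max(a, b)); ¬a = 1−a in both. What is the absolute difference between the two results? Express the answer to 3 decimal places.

Under Łukasiewicz:
  p | p = min(1, a+b) on (0.87, 0.87) = 1.00
  q & p = max(0, a+b−1) on (0.15, 0.87) = 0.02
  (q & p) | q = min(1, a+b) on (0.02, 0.15) = 0.17
  ~((q & p) | q) = 1 − 0.17 = 0.83
  (p | p) | ~((q & p) | q) = min(1, a+b) on (1.00, 0.83) = 1.00
  → value = 1.0000
Under Gödel:
  p | p = max(a, b) on (0.87, 0.87) = 0.87
  q & p = min(a, b) on (0.15, 0.87) = 0.15
  (q & p) | q = max(a, b) on (0.15, 0.15) = 0.15
  ~((q & p) | q) = 1 − 0.15 = 0.85
  (p | p) | ~((q & p) | q) = max(a, b) on (0.87, 0.85) = 0.87
  → value = 0.8700
|1.0000 − 0.8700| = 0.130

0.130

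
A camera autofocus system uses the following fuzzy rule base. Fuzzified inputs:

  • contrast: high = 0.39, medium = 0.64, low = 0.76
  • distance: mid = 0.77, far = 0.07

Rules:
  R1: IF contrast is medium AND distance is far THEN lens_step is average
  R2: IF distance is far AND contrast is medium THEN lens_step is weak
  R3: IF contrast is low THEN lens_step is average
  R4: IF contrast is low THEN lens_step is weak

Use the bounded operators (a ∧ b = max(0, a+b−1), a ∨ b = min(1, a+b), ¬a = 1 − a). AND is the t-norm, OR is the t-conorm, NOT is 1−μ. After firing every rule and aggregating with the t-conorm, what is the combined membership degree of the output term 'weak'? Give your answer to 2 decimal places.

0.76

R1: medium=0.64, far=0.07; AND[max(0, a+b−1)] → w = 0.00
R2: far=0.07, medium=0.64; AND[max(0, a+b−1)] → w = 0.00
R3: low=0.76 → w = 0.76
R4: low=0.76 → w = 0.76
Rules with consequent 'weak': {R2, R4} → strengths 0.00, 0.76
Aggregate via t-conorm [min(1, a+b)]: 0.76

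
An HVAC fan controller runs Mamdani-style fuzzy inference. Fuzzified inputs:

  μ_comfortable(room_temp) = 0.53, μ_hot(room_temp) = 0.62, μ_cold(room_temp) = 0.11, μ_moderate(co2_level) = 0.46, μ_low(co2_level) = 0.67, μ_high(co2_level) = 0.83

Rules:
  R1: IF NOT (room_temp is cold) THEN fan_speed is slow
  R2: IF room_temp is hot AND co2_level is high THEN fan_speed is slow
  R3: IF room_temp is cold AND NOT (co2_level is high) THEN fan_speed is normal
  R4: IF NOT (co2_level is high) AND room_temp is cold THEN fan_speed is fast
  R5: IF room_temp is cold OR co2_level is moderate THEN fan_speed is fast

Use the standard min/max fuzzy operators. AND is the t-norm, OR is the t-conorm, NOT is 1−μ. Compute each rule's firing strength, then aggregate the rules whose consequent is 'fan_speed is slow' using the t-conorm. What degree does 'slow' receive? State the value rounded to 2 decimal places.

R1: ¬cold=1−0.11=0.89 → w = 0.89
R2: hot=0.62, high=0.83; AND[min(a, b)] → w = 0.62
R3: cold=0.11, ¬high=1−0.83=0.17; AND[min(a, b)] → w = 0.11
R4: ¬high=1−0.83=0.17, cold=0.11; AND[min(a, b)] → w = 0.11
R5: cold=0.11, moderate=0.46; OR[max(a, b)] → w = 0.46
Rules with consequent 'slow': {R1, R2} → strengths 0.89, 0.62
Aggregate via t-conorm [max(a, b)]: 0.89

0.89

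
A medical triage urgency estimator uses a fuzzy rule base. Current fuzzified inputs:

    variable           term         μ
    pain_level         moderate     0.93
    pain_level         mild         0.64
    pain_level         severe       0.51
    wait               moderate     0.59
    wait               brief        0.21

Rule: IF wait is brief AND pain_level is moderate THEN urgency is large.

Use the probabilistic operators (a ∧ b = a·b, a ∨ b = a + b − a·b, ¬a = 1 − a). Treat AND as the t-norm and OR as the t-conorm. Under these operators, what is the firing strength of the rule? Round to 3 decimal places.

0.195

firing strength: brief=0.21, moderate=0.93; AND[a·b] → w = 0.1953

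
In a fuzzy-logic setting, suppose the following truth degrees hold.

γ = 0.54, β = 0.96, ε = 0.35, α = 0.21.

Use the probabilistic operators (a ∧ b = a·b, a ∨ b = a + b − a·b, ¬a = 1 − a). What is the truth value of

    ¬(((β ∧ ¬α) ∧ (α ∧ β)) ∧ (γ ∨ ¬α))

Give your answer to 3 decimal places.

¬α = 1 − 0.2100 = 0.7900
β ∧ ¬α = a·b on (0.9600, 0.7900) = 0.7584
α ∧ β = a·b on (0.2100, 0.9600) = 0.2016
(β ∧ ¬α) ∧ (α ∧ β) = a·b on (0.7584, 0.2016) = 0.1529
¬α = 1 − 0.2100 = 0.7900
γ ∨ ¬α = a + b − a·b on (0.5400, 0.7900) = 0.9034
((β ∧ ¬α) ∧ (α ∧ β)) ∧ (γ ∨ ¬α) = a·b on (0.1529, 0.9034) = 0.1381
¬(((β ∧ ¬α) ∧ (α ∧ β)) ∧ (γ ∨ ¬α)) = 1 − 0.1381 = 0.8619

0.862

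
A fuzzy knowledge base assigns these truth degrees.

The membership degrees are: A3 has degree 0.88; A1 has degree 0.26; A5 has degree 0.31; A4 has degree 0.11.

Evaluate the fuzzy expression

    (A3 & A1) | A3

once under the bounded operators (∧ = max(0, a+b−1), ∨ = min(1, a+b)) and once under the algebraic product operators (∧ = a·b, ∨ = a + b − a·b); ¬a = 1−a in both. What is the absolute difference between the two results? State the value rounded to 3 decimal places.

Under bounded:
  A3 & A1 = max(0, a+b−1) on (0.88, 0.26) = 0.14
  (A3 & A1) | A3 = min(1, a+b) on (0.14, 0.88) = 1.00
  → value = 1.0000
Under algebraic product:
  A3 & A1 = a·b on (0.8800, 0.2600) = 0.2288
  (A3 & A1) | A3 = a + b − a·b on (0.2288, 0.8800) = 0.9075
  → value = 0.9075
|1.0000 − 0.9075| = 0.093

0.093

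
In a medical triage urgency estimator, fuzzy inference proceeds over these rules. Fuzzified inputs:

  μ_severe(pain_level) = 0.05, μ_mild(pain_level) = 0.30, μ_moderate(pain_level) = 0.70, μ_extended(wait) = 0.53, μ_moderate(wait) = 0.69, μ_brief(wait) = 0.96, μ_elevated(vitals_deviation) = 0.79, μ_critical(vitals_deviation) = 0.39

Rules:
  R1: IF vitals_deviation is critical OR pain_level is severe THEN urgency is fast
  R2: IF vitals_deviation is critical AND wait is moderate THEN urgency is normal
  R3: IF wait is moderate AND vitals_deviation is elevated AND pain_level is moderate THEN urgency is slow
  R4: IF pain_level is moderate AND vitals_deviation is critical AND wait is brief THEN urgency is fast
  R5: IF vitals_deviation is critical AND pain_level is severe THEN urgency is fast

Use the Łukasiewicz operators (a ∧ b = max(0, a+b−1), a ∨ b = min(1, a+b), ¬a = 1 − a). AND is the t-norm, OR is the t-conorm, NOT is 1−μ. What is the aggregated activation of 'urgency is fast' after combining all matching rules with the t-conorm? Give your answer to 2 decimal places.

R1: critical=0.39, severe=0.05; OR[min(1, a+b)] → w = 0.44
R2: critical=0.39, moderate=0.69; AND[max(0, a+b−1)] → w = 0.08
R3: moderate=0.69, elevated=0.79, moderate=0.70; AND[max(0, a+b−1)] → w = 0.18
R4: moderate=0.70, critical=0.39, brief=0.96; AND[max(0, a+b−1)] → w = 0.05
R5: critical=0.39, severe=0.05; AND[max(0, a+b−1)] → w = 0.00
Rules with consequent 'fast': {R1, R4, R5} → strengths 0.44, 0.05, 0.00
Aggregate via t-conorm [min(1, a+b)]: 0.49

0.49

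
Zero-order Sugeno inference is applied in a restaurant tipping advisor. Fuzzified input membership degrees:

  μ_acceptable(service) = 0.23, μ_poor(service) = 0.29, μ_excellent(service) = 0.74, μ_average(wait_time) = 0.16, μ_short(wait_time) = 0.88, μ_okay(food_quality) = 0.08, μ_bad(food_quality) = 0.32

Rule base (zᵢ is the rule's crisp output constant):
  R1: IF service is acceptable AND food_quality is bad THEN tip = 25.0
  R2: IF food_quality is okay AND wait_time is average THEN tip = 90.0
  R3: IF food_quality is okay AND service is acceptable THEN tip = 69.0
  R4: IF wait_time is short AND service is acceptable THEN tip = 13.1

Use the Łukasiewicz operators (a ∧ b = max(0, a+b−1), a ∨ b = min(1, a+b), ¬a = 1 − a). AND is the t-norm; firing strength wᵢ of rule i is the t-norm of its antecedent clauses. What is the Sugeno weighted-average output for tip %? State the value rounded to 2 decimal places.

13.10

R1 (z=25.0): acceptable=0.23, bad=0.32; AND[max(0, a+b−1)] → w = 0.00
R2 (z=90.0): okay=0.08, average=0.16; AND[max(0, a+b−1)] → w = 0.00
R3 (z=69.0): okay=0.08, acceptable=0.23; AND[max(0, a+b−1)] → w = 0.00
R4 (z=13.1): short=0.88, acceptable=0.23; AND[max(0, a+b−1)] → w = 0.11
Weighted average = (0.00·25.0 + 0.00·90.0 + 0.00·69.0 + 0.11·13.1) / (0.00 + 0.00 + 0.00 + 0.11)
  = 1.4410 / 0.1100 = 13.10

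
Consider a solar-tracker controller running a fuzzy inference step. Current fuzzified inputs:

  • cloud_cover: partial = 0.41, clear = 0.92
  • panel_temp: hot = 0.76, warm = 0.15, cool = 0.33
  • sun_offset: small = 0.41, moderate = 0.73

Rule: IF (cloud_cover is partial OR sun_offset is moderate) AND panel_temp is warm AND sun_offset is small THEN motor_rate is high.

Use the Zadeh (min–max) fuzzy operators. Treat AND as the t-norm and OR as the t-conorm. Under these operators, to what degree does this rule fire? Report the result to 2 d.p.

0.15

firing strength: (partial=0.41 OR moderate=0.73) = 0.73; AND[min(a, b)] with warm=0.15, small=0.41 → w = 0.15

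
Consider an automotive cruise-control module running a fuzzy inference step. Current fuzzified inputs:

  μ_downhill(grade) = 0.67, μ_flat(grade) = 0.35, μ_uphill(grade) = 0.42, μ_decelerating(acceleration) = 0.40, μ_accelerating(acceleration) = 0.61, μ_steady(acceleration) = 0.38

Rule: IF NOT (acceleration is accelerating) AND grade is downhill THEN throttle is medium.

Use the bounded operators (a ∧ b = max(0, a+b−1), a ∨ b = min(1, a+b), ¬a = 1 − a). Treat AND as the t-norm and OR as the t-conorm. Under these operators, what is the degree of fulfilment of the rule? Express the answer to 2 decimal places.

0.06

firing strength: ¬accelerating=1−0.61=0.39, downhill=0.67; AND[max(0, a+b−1)] → w = 0.06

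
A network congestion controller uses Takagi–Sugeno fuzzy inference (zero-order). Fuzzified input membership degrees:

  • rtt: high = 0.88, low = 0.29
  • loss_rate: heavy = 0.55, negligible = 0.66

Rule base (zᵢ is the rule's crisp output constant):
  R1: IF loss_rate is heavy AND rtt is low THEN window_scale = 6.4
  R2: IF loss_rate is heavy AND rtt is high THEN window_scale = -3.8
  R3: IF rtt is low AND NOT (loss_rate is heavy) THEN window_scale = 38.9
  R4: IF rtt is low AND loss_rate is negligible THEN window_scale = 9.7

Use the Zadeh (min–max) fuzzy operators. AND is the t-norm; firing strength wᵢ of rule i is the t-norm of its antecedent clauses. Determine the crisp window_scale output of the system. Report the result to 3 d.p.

9.761

R1 (z=6.4): heavy=0.55, low=0.29; AND[min(a, b)] → w = 0.29
R2 (z=-3.8): heavy=0.55, high=0.88; AND[min(a, b)] → w = 0.55
R3 (z=38.9): low=0.29, ¬heavy=1−0.55=0.45; AND[min(a, b)] → w = 0.29
R4 (z=9.7): low=0.29, negligible=0.66; AND[min(a, b)] → w = 0.29
Weighted average = (0.29·6.4 + 0.55·-3.8 + 0.29·38.9 + 0.29·9.7) / (0.29 + 0.55 + 0.29 + 0.29)
  = 13.8600 / 1.4200 = 9.761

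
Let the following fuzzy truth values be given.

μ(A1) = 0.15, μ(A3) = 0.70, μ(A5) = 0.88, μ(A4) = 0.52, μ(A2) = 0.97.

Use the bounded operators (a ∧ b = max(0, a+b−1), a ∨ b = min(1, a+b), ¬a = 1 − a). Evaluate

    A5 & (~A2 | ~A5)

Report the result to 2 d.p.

~A2 = 1 − 0.97 = 0.03
~A5 = 1 − 0.88 = 0.12
~A2 | ~A5 = min(1, a+b) on (0.03, 0.12) = 0.15
A5 & (~A2 | ~A5) = max(0, a+b−1) on (0.88, 0.15) = 0.03

0.03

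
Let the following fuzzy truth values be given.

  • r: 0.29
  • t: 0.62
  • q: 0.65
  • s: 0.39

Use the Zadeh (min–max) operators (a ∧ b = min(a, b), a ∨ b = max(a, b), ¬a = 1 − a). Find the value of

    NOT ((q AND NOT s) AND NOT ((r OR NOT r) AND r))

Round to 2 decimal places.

NOT s = 1 − 0.39 = 0.61
q AND NOT s = min(a, b) on (0.65, 0.61) = 0.61
NOT r = 1 − 0.29 = 0.71
r OR NOT r = max(a, b) on (0.29, 0.71) = 0.71
(r OR NOT r) AND r = min(a, b) on (0.71, 0.29) = 0.29
NOT ((r OR NOT r) AND r) = 1 − 0.29 = 0.71
(q AND NOT s) AND NOT ((r OR NOT r) AND r) = min(a, b) on (0.61, 0.71) = 0.61
NOT ((q AND NOT s) AND NOT ((r OR NOT r) AND r)) = 1 − 0.61 = 0.39

0.39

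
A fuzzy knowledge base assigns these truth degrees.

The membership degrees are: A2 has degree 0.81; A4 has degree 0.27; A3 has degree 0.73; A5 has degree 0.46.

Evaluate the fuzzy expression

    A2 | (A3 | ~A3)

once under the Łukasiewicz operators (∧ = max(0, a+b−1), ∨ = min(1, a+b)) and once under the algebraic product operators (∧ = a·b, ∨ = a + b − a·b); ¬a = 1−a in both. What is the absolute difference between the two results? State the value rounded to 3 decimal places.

Under Łukasiewicz:
  ~A3 = 1 − 0.73 = 0.27
  A3 | ~A3 = min(1, a+b) on (0.73, 0.27) = 1.00
  A2 | (A3 | ~A3) = min(1, a+b) on (0.81, 1.00) = 1.00
  → value = 1.0000
Under algebraic product:
  ~A3 = 1 − 0.7300 = 0.2700
  A3 | ~A3 = a + b − a·b on (0.7300, 0.2700) = 0.8029
  A2 | (A3 | ~A3) = a + b − a·b on (0.8100, 0.8029) = 0.9626
  → value = 0.9626
|1.0000 − 0.9626| = 0.037

0.037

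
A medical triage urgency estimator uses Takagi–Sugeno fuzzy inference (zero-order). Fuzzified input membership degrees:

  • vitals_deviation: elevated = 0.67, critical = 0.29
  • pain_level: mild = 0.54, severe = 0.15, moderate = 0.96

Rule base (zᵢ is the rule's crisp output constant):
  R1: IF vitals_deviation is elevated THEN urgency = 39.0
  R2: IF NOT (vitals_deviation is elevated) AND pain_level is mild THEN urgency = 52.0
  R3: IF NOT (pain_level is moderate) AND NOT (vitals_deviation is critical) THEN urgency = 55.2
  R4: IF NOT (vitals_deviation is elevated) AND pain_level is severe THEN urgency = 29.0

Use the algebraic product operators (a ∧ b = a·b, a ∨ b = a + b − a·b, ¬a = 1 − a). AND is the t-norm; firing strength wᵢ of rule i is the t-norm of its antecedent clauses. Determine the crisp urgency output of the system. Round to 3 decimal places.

R1 (z=39.0): elevated=0.67 → w = 0.6700
R2 (z=52.0): ¬elevated=1−0.67=0.33, mild=0.54; AND[a·b] → w = 0.1782
R3 (z=55.2): ¬moderate=1−0.96=0.04, ¬critical=1−0.29=0.71; AND[a·b] → w = 0.0284
R4 (z=29.0): ¬elevated=1−0.67=0.33, severe=0.15; AND[a·b] → w = 0.0495
Weighted average = (0.6700·39.0 + 0.1782·52.0 + 0.0284·55.2 + 0.0495·29.0) / (0.6700 + 0.1782 + 0.0284 + 0.0495)
  = 38.3996 / 0.9261 = 41.464

41.464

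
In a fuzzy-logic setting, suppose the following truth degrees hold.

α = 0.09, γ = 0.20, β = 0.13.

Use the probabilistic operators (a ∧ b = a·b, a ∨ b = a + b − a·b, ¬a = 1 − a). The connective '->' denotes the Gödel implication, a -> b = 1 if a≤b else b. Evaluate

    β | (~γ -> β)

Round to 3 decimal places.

~γ = 1 − 0.2000 = 0.8000
~γ -> β  [Gödel: 1 if a≤b else b] with a=0.8000, b=0.1300 → 0.1300
β | (~γ -> β) = a + b − a·b on (0.1300, 0.1300) = 0.2431

0.243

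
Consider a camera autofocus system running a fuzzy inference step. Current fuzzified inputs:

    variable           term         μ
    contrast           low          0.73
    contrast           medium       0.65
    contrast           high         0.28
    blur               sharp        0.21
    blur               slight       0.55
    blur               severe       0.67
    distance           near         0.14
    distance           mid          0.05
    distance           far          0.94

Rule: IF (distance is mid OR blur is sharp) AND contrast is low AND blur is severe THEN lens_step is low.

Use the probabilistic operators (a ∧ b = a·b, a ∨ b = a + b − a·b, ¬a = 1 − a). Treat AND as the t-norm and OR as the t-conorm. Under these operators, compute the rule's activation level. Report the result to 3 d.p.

firing strength: (mid=0.05 OR sharp=0.21) = 0.2495; AND[a·b] with low=0.73, severe=0.67 → w = 0.1220

0.122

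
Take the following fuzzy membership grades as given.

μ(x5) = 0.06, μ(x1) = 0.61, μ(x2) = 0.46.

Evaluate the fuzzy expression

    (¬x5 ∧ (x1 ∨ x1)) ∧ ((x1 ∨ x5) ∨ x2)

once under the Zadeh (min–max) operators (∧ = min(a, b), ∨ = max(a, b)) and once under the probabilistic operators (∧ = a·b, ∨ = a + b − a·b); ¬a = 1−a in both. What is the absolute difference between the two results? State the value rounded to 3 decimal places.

0.029

Under Zadeh (min–max):
  ¬x5 = 1 − 0.06 = 0.94
  x1 ∨ x1 = max(a, b) on (0.61, 0.61) = 0.61
  ¬x5 ∧ (x1 ∨ x1) = min(a, b) on (0.94, 0.61) = 0.61
  x1 ∨ x5 = max(a, b) on (0.61, 0.06) = 0.61
  (x1 ∨ x5) ∨ x2 = max(a, b) on (0.61, 0.46) = 0.61
  (¬x5 ∧ (x1 ∨ x1)) ∧ ((x1 ∨ x5) ∨ x2) = min(a, b) on (0.61, 0.61) = 0.61
  → value = 0.6100
Under probabilistic:
  ¬x5 = 1 − 0.0600 = 0.9400
  x1 ∨ x1 = a + b − a·b on (0.6100, 0.6100) = 0.8479
  ¬x5 ∧ (x1 ∨ x1) = a·b on (0.9400, 0.8479) = 0.7970
  x1 ∨ x5 = a + b − a·b on (0.6100, 0.0600) = 0.6334
  (x1 ∨ x5) ∨ x2 = a + b − a·b on (0.6334, 0.4600) = 0.8020
  (¬x5 ∧ (x1 ∨ x1)) ∧ ((x1 ∨ x5) ∨ x2) = a·b on (0.7970, 0.8020) = 0.6392
  → value = 0.6392
|0.6100 − 0.6392| = 0.029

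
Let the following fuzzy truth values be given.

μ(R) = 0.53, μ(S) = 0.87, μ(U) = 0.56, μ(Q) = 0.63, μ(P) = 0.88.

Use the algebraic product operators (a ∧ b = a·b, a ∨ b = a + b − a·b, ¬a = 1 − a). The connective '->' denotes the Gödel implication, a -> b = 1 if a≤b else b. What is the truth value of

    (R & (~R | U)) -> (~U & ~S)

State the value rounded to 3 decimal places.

~R = 1 − 0.5300 = 0.4700
~R | U = a + b − a·b on (0.4700, 0.5600) = 0.7668
R & (~R | U) = a·b on (0.5300, 0.7668) = 0.4064
~U = 1 − 0.5600 = 0.4400
~S = 1 − 0.8700 = 0.1300
~U & ~S = a·b on (0.4400, 0.1300) = 0.0572
(R & (~R | U)) -> (~U & ~S)  [Gödel: 1 if a≤b else b] with a=0.4064, b=0.0572 → 0.0572

0.057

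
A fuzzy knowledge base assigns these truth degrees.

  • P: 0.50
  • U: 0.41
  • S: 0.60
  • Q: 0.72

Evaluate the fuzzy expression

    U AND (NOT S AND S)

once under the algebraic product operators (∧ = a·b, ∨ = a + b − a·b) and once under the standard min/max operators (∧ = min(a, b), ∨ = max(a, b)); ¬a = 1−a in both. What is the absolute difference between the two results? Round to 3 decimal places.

Under algebraic product:
  NOT S = 1 − 0.6000 = 0.4000
  NOT S AND S = a·b on (0.4000, 0.6000) = 0.2400
  U AND (NOT S AND S) = a·b on (0.4100, 0.2400) = 0.0984
  → value = 0.0984
Under standard min/max:
  NOT S = 1 − 0.60 = 0.40
  NOT S AND S = min(a, b) on (0.40, 0.60) = 0.40
  U AND (NOT S AND S) = min(a, b) on (0.41, 0.40) = 0.40
  → value = 0.4000
|0.0984 − 0.4000| = 0.302

0.302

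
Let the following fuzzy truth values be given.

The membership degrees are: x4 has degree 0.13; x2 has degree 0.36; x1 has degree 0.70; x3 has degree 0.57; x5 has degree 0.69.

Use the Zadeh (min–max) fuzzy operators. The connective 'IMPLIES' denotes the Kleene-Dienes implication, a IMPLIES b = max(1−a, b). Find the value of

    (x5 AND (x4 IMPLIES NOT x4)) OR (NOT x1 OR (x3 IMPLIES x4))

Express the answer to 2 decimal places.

0.69

NOT x4 = 1 − 0.13 = 0.87
x4 IMPLIES NOT x4  [Kleene-Dienes: max(1−a, b)] with a=0.13, b=0.87 → 0.87
x5 AND (x4 IMPLIES NOT x4) = min(a, b) on (0.69, 0.87) = 0.69
NOT x1 = 1 − 0.70 = 0.30
x3 IMPLIES x4  [Kleene-Dienes: max(1−a, b)] with a=0.57, b=0.13 → 0.43
NOT x1 OR (x3 IMPLIES x4) = max(a, b) on (0.30, 0.43) = 0.43
(x5 AND (x4 IMPLIES NOT x4)) OR (NOT x1 OR (x3 IMPLIES x4)) = max(a, b) on (0.69, 0.43) = 0.69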